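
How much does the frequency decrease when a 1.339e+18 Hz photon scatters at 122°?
2.184e+16 Hz (decrease)

Convert frequency to wavelength (c = 299792458 m/s):
λ₀ = c/f₀ = 299792458/1.339e+18 = 2.2389280e-10 m = 223.8928 pm

Calculate Compton shift:
Δλ = λ_C(1 - cos(122°)) = 3.7121 pm

Final wavelength:
λ' = λ₀ + Δλ = 223.8928 + 3.7121 = 227.6049 pm

Final frequency:
f' = c/λ' = 299792458/2.2760486e-10 = 1.3171619e+18 Hz

Frequency shift (decrease):
Δf = f₀ - f' = 1.339e+18 - 1.3171619e+18 = 2.184e+16 Hz

(Intermediate values are shown rounded; full precision is carried through to the final answer.)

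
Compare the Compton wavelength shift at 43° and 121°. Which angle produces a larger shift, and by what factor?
121° produces the larger shift by a factor of 5.640

Calculate both shifts using Δλ = λ_C(1 - cos θ):

For θ₁ = 43°:
Δλ₁ = 2.4263 × (1 - cos(43°))
Δλ₁ = 2.4263 × 0.2686
Δλ₁ = 0.6518 pm

For θ₂ = 121°:
Δλ₂ = 2.4263 × (1 - cos(121°))
Δλ₂ = 2.4263 × 1.5150
Δλ₂ = 3.6760 pm

The 121° angle produces the larger shift.
Ratio: 3.6760/0.6518 = 5.640

(Intermediate values are shown rounded; full precision is carried through to the final answer.)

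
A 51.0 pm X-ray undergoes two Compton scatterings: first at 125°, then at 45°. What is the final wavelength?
55.5286 pm

Apply Compton shift twice:

First scattering at θ₁ = 125°:
Δλ₁ = λ_C(1 - cos(125°))
Δλ₁ = 2.4263 × 1.5736
Δλ₁ = 3.8180 pm

After first scattering:
λ₁ = 51.0 + 3.8180 = 54.8180 pm

Second scattering at θ₂ = 45°:
Δλ₂ = λ_C(1 - cos(45°))
Δλ₂ = 2.4263 × 0.2929
Δλ₂ = 0.7106 pm

Final wavelength:
λ₂ = 54.8180 + 0.7106 = 55.5286 pm

Total shift: Δλ_total = 3.8180 + 0.7106 = 4.5286 pm

(Intermediate values are shown rounded; full precision is carried through to the final answer.)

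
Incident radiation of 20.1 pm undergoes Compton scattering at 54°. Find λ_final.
21.1002 pm

Using the Compton scattering formula:
λ' = λ + Δλ = λ + λ_C(1 - cos θ)

Given:
- Initial wavelength λ = 20.1 pm
- Scattering angle θ = 54°
- Compton wavelength λ_C ≈ 2.4263 pm

Calculate the shift:
Δλ = 2.4263 × (1 - cos(54°))
Δλ = 2.4263 × 0.4122
Δλ = 1.0002 pm

Final wavelength:
λ' = 20.1 + 1.0002 = 21.1002 pm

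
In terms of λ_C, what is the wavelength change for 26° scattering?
0.1012 λ_C

The Compton shift formula is:
Δλ = λ_C(1 - cos θ)

Dividing both sides by λ_C:
Δλ/λ_C = 1 - cos θ

For θ = 26°:
Δλ/λ_C = 1 - cos(26°)
Δλ/λ_C = 1 - 0.8988
Δλ/λ_C = 0.1012

This means the shift is 0.1012 × λ_C = 0.2456 pm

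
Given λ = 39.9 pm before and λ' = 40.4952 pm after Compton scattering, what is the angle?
41.00°

First find the wavelength shift:
Δλ = λ' - λ = 40.4952 - 39.9 = 0.5952 pm

Using Δλ = λ_C(1 - cos θ), with λ_C = h/(m_e·c) ≈ 2.42631024 pm:
cos θ = 1 - Δλ/λ_C
cos θ = 1 - 0.5952/2.42631024
cos θ = 0.754689

θ = arccos(0.754689)
θ = 41.00°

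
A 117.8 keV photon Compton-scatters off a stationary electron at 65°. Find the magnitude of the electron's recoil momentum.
6.3983e-23 kg·m/s

The electron is initially at rest, so by conservation of momentum:
p⃗_e = p⃗₀ − p⃗'  (incident photon momentum minus scattered photon momentum)

Photon momentum magnitudes (p = h/λ = E/c):
λ₀ = hc/E₀ = 10.5250 pm → p₀ = h/λ₀ = 6.2956e-23 kg·m/s
Δλ = λ_C(1 − cos 65°) = 1.4009 pm
λ' = 11.9259 pm → p' = h/λ' = 5.5560e-23 kg·m/s

The scattered photon makes angle θ = 65° with the incident direction, so by the law of cosines:
|p⃗_e|² = p₀² + p'² − 2p₀p'cos θ
|p⃗_e|² = (6.2956e-23)² + (5.5560e-23)² − 2·6.2956e-23·5.5560e-23·cos(65°)
|p⃗_e| = 6.3983e-23 kg·m/s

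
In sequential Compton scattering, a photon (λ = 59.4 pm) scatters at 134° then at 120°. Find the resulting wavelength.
67.1512 pm

Apply Compton shift twice:

First scattering at θ₁ = 134°:
Δλ₁ = λ_C(1 - cos(134°))
Δλ₁ = 2.4263 × 1.6947
Δλ₁ = 4.1118 pm

After first scattering:
λ₁ = 59.4 + 4.1118 = 63.5118 pm

Second scattering at θ₂ = 120°:
Δλ₂ = λ_C(1 - cos(120°))
Δλ₂ = 2.4263 × 1.5000
Δλ₂ = 3.6395 pm

Final wavelength:
λ₂ = 63.5118 + 3.6395 = 67.1512 pm

Total shift: Δλ_total = 4.1118 + 3.6395 = 7.7512 pm

(Intermediate values are shown rounded; full precision is carried through to the final answer.)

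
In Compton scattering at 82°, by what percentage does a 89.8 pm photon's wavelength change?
2.3259%

Calculate the Compton shift:
Δλ = λ_C(1 - cos(82°))
Δλ = 2.4263 × (1 - cos(82°))
Δλ = 2.4263 × 0.8608
Δλ = 2.0886 pm

Percentage change:
(Δλ/λ₀) × 100 = (2.0886/89.8) × 100
= 2.3259%

(Intermediate values are shown rounded; full precision is carried through to the final answer.)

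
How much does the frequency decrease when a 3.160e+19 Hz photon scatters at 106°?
7.773e+18 Hz (decrease)

Convert frequency to wavelength (c = 299792458 m/s):
λ₀ = c/f₀ = 299792458/3.160e+19 = 9.4871031e-12 m = 9.4871 pm

Calculate Compton shift:
Δλ = λ_C(1 - cos(106°)) = 3.0951 pm

Final wavelength:
λ' = λ₀ + Δλ = 9.4871 + 3.0951 = 12.5822 pm

Final frequency:
f' = c/λ' = 299792458/1.2582195e-11 = 2.3826722e+19 Hz

Frequency shift (decrease):
Δf = f₀ - f' = 3.160e+19 - 2.3826722e+19 = 7.773e+18 Hz

(Intermediate values are shown rounded; full precision is carried through to the final answer.)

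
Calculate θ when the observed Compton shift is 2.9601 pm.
102.71°

From the Compton formula Δλ = λ_C(1 - cos θ), we can solve for θ:

cos θ = 1 - Δλ/λ_C

Given:
- Δλ = 2.9601 pm
- λ_C = h/(m_e·c) ≈ 2.42631024 pm

cos θ = 1 - 2.9601/2.42631024
cos θ = 1 - 1.220001
cos θ = -0.220001

θ = arccos(-0.220001)
θ = 102.71°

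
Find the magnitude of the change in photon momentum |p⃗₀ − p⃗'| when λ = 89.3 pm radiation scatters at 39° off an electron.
4.9390e-24 kg·m/s

Photon momentum magnitude is p = h/λ.

Initial momentum:
p₀ = h/λ = 6.6261e-34/8.9300e-11 = 7.4200e-24 kg·m/s

After scattering:
λ' = λ + Δλ = 89.3 + 0.5407 = 89.8407 pm
p' = h/λ' = 6.6261e-34/8.9841e-11 = 7.3754e-24 kg·m/s

Momentum is a vector; the scattered photon's direction makes angle θ = 39° with the incident direction. The magnitude of the vector change Δp⃗ = p⃗₀ − p⃗' is found from the law of cosines:
|Δp⃗|² = p₀² + p'² − 2p₀p'cos θ
|Δp⃗|² = (7.4200e-24)² + (7.3754e-24)² − 2·7.4200e-24·7.3754e-24·cos(39°)
|Δp⃗| = 4.9390e-24 kg·m/s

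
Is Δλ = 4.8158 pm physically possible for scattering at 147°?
No, inconsistent

Calculate the expected shift for θ = 147°:

Δλ_expected = λ_C(1 - cos(147°))
Δλ_expected = 2.4263 × (1 - cos(147°))
Δλ_expected = 2.4263 × 1.8387
Δλ_expected = 4.4612 pm

Given shift: 4.8158 pm
Expected shift: 4.4612 pm
Difference: 0.3546 pm

The values do not match. The given shift corresponds to θ ≈ 170.0°, not 147°.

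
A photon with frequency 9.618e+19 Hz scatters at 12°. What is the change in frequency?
1.609e+18 Hz (decrease)

Convert frequency to wavelength (c = 299792458 m/s):
λ₀ = c/f₀ = 299792458/9.618e+19 = 3.1169937e-12 m = 3.1170 pm

Calculate Compton shift:
Δλ = λ_C(1 - cos(12°)) = 0.0530 pm

Final wavelength:
λ' = λ₀ + Δλ = 3.1170 + 0.0530 = 3.1700 pm

Final frequency:
f' = c/λ' = 299792458/3.1700144e-12 = 9.4571322e+19 Hz

Frequency shift (decrease):
Δf = f₀ - f' = 9.618e+19 - 9.4571322e+19 = 1.609e+18 Hz

(Intermediate values are shown rounded; full precision is carried through to the final answer.)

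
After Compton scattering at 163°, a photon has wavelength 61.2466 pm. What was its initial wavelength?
56.5000 pm

From λ' = λ + Δλ, we have λ = λ' - Δλ

First calculate the Compton shift:
Δλ = λ_C(1 - cos θ)
Δλ = 2.4263 × (1 - cos(163°))
Δλ = 2.4263 × 1.9563
Δλ = 4.7466 pm

Initial wavelength:
λ = λ' - Δλ
λ = 61.2466 - 4.7466
λ = 56.5000 pm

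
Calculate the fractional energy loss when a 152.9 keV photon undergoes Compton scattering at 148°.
0.3561 (or 35.61%)

Calculate initial and final photon energies:

Initial: E₀ = 152.9 keV → λ₀ = 8.1088 pm
Compton shift: Δλ = 4.4839 pm
Final wavelength: λ' = 12.5928 pm
Final energy: E' = 98.4566 keV

Fractional energy loss:
(E₀ - E')/E₀ = (152.9000 - 98.4566)/152.9000
= 54.4434/152.9000
= 0.3561
= 35.61%

(Intermediate values are shown rounded; full precision is carried through to the final answer.)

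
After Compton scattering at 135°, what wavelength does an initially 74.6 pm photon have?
78.7420 pm

Using the Compton formula: λ' = λ + λ_C(1 − cos θ)

For θ = 135°, cos θ = -√2/2 (exact) ≈ -0.7071, so:
1 − cos 135° = 1 − (-√2/2) ≈ 1.7071

Δλ = λ_C × 1.7071 = 2.4263 × 1.7071 = 4.1420 pm

λ' = 74.6 + 4.1420 = 78.7420 pm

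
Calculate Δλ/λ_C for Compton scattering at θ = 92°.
1.0349 λ_C

The Compton shift formula is:
Δλ = λ_C(1 - cos θ)

Dividing both sides by λ_C:
Δλ/λ_C = 1 - cos θ

For θ = 92°:
Δλ/λ_C = 1 - cos(92°)
Δλ/λ_C = 1 - -0.0349
Δλ/λ_C = 1.0349

This means the shift is 1.0349 × λ_C = 2.5110 pm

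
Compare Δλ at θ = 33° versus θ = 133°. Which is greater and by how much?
133° produces the larger shift by a factor of 10.426

Calculate both shifts using Δλ = λ_C(1 - cos θ):

For θ₁ = 33°:
Δλ₁ = 2.4263 × (1 - cos(33°))
Δλ₁ = 2.4263 × 0.1613
Δλ₁ = 0.3914 pm

For θ₂ = 133°:
Δλ₂ = 2.4263 × (1 - cos(133°))
Δλ₂ = 2.4263 × 1.6820
Δλ₂ = 4.0810 pm

The 133° angle produces the larger shift.
Ratio: 4.0810/0.3914 = 10.426

(Intermediate values are shown rounded; full precision is carried through to the final answer.)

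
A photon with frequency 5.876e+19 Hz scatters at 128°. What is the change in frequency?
2.553e+19 Hz (decrease)

Convert frequency to wavelength (c = 299792458 m/s):
λ₀ = c/f₀ = 299792458/5.876e+19 = 5.1019819e-12 m = 5.1020 pm

Calculate Compton shift:
Δλ = λ_C(1 - cos(128°)) = 3.9201 pm

Final wavelength:
λ' = λ₀ + Δλ = 5.1020 + 3.9201 = 9.0221 pm

Final frequency:
f' = c/λ' = 299792458/9.0220779e-12 = 3.3228760e+19 Hz

Frequency shift (decrease):
Δf = f₀ - f' = 5.876e+19 - 3.3228760e+19 = 2.553e+19 Hz

(Intermediate values are shown rounded; full precision is carried through to the final answer.)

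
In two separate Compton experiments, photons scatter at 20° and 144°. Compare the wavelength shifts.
144° produces the larger shift by a factor of 29.997

Calculate both shifts using Δλ = λ_C(1 - cos θ):

For θ₁ = 20°:
Δλ₁ = 2.4263 × (1 - cos(20°))
Δλ₁ = 2.4263 × 0.0603
Δλ₁ = 0.1463 pm

For θ₂ = 144°:
Δλ₂ = 2.4263 × (1 - cos(144°))
Δλ₂ = 2.4263 × 1.8090
Δλ₂ = 4.3892 pm

The 144° angle produces the larger shift.
Ratio: 4.3892/0.1463 = 29.997

(Intermediate values are shown rounded; full precision is carried through to the final answer.)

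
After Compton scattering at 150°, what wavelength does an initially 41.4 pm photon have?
45.9276 pm

Using the Compton formula: λ' = λ + λ_C(1 − cos θ)

For θ = 150°, cos θ = -√3/2 (exact) ≈ -0.8660, so:
1 − cos 150° = 1 − (-√3/2) ≈ 1.8660

Δλ = λ_C × 1.8660 = 2.4263 × 1.8660 = 4.5276 pm

λ' = 41.4 + 4.5276 = 45.9276 pm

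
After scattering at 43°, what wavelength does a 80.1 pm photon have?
80.7518 pm

Using the Compton scattering formula:
λ' = λ + Δλ = λ + λ_C(1 - cos θ)

Given:
- Initial wavelength λ = 80.1 pm
- Scattering angle θ = 43°
- Compton wavelength λ_C ≈ 2.4263 pm

Calculate the shift:
Δλ = 2.4263 × (1 - cos(43°))
Δλ = 2.4263 × 0.2686
Δλ = 0.6518 pm

Final wavelength:
λ' = 80.1 + 0.6518 = 80.7518 pm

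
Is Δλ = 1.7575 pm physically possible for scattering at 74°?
Yes, consistent

Calculate the expected shift for θ = 74°:

Δλ_expected = λ_C(1 - cos(74°))
Δλ_expected = 2.4263 × (1 - cos(74°))
Δλ_expected = 2.4263 × 0.7244
Δλ_expected = 1.7575 pm

Given shift: 1.7575 pm
Expected shift: 1.7575 pm
Difference: 0.0000 pm

The values match. This is consistent with Compton scattering at the stated angle.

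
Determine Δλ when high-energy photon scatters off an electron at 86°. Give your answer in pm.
2.2571 pm

Using the Compton scattering formula:
Δλ = λ_C(1 - cos θ)

where λ_C = h/(m_e·c) ≈ 2.4263 pm is the Compton wavelength of an electron.

For θ = 86°:
cos(86°) = 0.0698
1 - cos(86°) = 0.9302

Δλ = 2.4263 × 0.9302
Δλ = 2.2571 pm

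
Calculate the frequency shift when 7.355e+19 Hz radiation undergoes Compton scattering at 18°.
2.082e+18 Hz (decrease)

Convert frequency to wavelength (c = 299792458 m/s):
λ₀ = c/f₀ = 299792458/7.355e+19 = 4.0760361e-12 m = 4.0760 pm

Calculate Compton shift:
Δλ = λ_C(1 - cos(18°)) = 0.1188 pm

Final wavelength:
λ' = λ₀ + Δλ = 4.0760 + 0.1188 = 4.1948 pm

Final frequency:
f' = c/λ' = 299792458/4.1947882e-12 = 7.1467841e+19 Hz

Frequency shift (decrease):
Δf = f₀ - f' = 7.355e+19 - 7.1467841e+19 = 2.082e+18 Hz

(Intermediate values are shown rounded; full precision is carried through to the final answer.)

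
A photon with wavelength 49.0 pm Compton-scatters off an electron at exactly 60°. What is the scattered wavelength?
50.2132 pm

Using the Compton formula: λ' = λ + λ_C(1 − cos θ)

For θ = 60°, cos θ = 1/2 (exact) = 0.5000, so:
1 − cos 60° = 1 − (1/2) = 0.5000

Δλ = λ_C × 0.5000 = 2.4263 × 0.5000 = 1.2132 pm

λ' = 49.0 + 1.2132 = 50.2132 pm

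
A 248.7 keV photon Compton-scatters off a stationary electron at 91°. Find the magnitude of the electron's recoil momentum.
1.6118e-22 kg·m/s

The electron is initially at rest, so by conservation of momentum:
p⃗_e = p⃗₀ − p⃗'  (incident photon momentum minus scattered photon momentum)

Photon momentum magnitudes (p = h/λ = E/c):
λ₀ = hc/E₀ = 4.9853 pm → p₀ = h/λ₀ = 1.3291e-22 kg·m/s
Δλ = λ_C(1 − cos 91°) = 2.4687 pm
λ' = 7.4539 pm → p' = h/λ' = 8.8893e-23 kg·m/s

The scattered photon makes angle θ = 91° with the incident direction, so by the law of cosines:
|p⃗_e|² = p₀² + p'² − 2p₀p'cos θ
|p⃗_e|² = (1.3291e-22)² + (8.8893e-23)² − 2·1.3291e-22·8.8893e-23·cos(91°)
|p⃗_e| = 1.6118e-22 kg·m/s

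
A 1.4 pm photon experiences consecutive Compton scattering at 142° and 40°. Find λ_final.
6.3059 pm

Apply Compton shift twice:

First scattering at θ₁ = 142°:
Δλ₁ = λ_C(1 - cos(142°))
Δλ₁ = 2.4263 × 1.7880
Δλ₁ = 4.3383 pm

After first scattering:
λ₁ = 1.4 + 4.3383 = 5.7383 pm

Second scattering at θ₂ = 40°:
Δλ₂ = λ_C(1 - cos(40°))
Δλ₂ = 2.4263 × 0.2340
Δλ₂ = 0.5676 pm

Final wavelength:
λ₂ = 5.7383 + 0.5676 = 6.3059 pm

Total shift: Δλ_total = 4.3383 + 0.5676 = 4.9059 pm

(Intermediate values are shown rounded; full precision is carried through to the final answer.)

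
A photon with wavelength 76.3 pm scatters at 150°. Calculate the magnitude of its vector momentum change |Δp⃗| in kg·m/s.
1.6307e-23 kg·m/s

Photon momentum magnitude is p = h/λ.

Initial momentum:
p₀ = h/λ = 6.6261e-34/7.6300e-11 = 8.6842e-24 kg·m/s

After scattering:
λ' = λ + Δλ = 76.3 + 4.5276 = 80.8276 pm
p' = h/λ' = 6.6261e-34/8.0828e-11 = 8.1978e-24 kg·m/s

Momentum is a vector; the scattered photon's direction makes angle θ = 150° with the incident direction. The magnitude of the vector change Δp⃗ = p⃗₀ − p⃗' is found from the law of cosines:
|Δp⃗|² = p₀² + p'² − 2p₀p'cos θ
|Δp⃗|² = (8.6842e-24)² + (8.1978e-24)² − 2·8.6842e-24·8.1978e-24·cos(150°)
|Δp⃗| = 1.6307e-23 kg·m/s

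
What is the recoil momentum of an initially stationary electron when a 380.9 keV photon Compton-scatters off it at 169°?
2.8466e-22 kg·m/s

The electron is initially at rest, so by conservation of momentum:
p⃗_e = p⃗₀ − p⃗'  (incident photon momentum minus scattered photon momentum)

Photon momentum magnitudes (p = h/λ = E/c):
λ₀ = hc/E₀ = 3.2550 pm → p₀ = h/λ₀ = 2.0356e-22 kg·m/s
Δλ = λ_C(1 − cos 169°) = 4.8080 pm
λ' = 8.0631 pm → p' = h/λ' = 8.2178e-23 kg·m/s

The scattered photon makes angle θ = 169° with the incident direction, so by the law of cosines:
|p⃗_e|² = p₀² + p'² − 2p₀p'cos θ
|p⃗_e|² = (2.0356e-22)² + (8.2178e-23)² − 2·2.0356e-22·8.2178e-23·cos(169°)
|p⃗_e| = 2.8466e-22 kg·m/s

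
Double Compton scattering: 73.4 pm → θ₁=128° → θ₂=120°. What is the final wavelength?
80.9596 pm

Apply Compton shift twice:

First scattering at θ₁ = 128°:
Δλ₁ = λ_C(1 - cos(128°))
Δλ₁ = 2.4263 × 1.6157
Δλ₁ = 3.9201 pm

After first scattering:
λ₁ = 73.4 + 3.9201 = 77.3201 pm

Second scattering at θ₂ = 120°:
Δλ₂ = λ_C(1 - cos(120°))
Δλ₂ = 2.4263 × 1.5000
Δλ₂ = 3.6395 pm

Final wavelength:
λ₂ = 77.3201 + 3.6395 = 80.9596 pm

Total shift: Δλ_total = 3.9201 + 3.6395 = 7.5596 pm

(Intermediate values are shown rounded; full precision is carried through to the final answer.)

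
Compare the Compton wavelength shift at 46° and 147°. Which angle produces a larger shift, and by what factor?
147° produces the larger shift by a factor of 6.022

Calculate both shifts using Δλ = λ_C(1 - cos θ):

For θ₁ = 46°:
Δλ₁ = 2.4263 × (1 - cos(46°))
Δλ₁ = 2.4263 × 0.3053
Δλ₁ = 0.7409 pm

For θ₂ = 147°:
Δλ₂ = 2.4263 × (1 - cos(147°))
Δλ₂ = 2.4263 × 1.8387
Δλ₂ = 4.4612 pm

The 147° angle produces the larger shift.
Ratio: 4.4612/0.7409 = 6.022

(Intermediate values are shown rounded; full precision is carried through to the final answer.)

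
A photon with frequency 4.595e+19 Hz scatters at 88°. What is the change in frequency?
1.214e+19 Hz (decrease)

Convert frequency to wavelength (c = 299792458 m/s):
λ₀ = c/f₀ = 299792458/4.595e+19 = 6.5243190e-12 m = 6.5243 pm

Calculate Compton shift:
Δλ = λ_C(1 - cos(88°)) = 2.3416 pm

Final wavelength:
λ' = λ₀ + Δλ = 6.5243 + 2.3416 = 8.8660 pm

Final frequency:
f' = c/λ' = 299792458/8.8659522e-12 = 3.3813904e+19 Hz

Frequency shift (decrease):
Δf = f₀ - f' = 4.595e+19 - 3.3813904e+19 = 1.214e+19 Hz

(Intermediate values are shown rounded; full precision is carried through to the final answer.)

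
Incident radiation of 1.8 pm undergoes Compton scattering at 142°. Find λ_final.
6.1383 pm

Using the Compton scattering formula:
λ' = λ + Δλ = λ + λ_C(1 - cos θ)

Given:
- Initial wavelength λ = 1.8 pm
- Scattering angle θ = 142°
- Compton wavelength λ_C ≈ 2.4263 pm

Calculate the shift:
Δλ = 2.4263 × (1 - cos(142°))
Δλ = 2.4263 × 1.7880
Δλ = 4.3383 pm

Final wavelength:
λ' = 1.8 + 4.3383 = 6.1383 pm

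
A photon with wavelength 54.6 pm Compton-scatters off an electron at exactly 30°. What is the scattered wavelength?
54.9251 pm

Using the Compton formula: λ' = λ + λ_C(1 − cos θ)

For θ = 30°, cos θ = √3/2 (exact) ≈ 0.8660, so:
1 − cos 30° = 1 − (√3/2) ≈ 0.1340

Δλ = λ_C × 0.1340 = 2.4263 × 0.1340 = 0.3251 pm

λ' = 54.6 + 0.3251 = 54.9251 pm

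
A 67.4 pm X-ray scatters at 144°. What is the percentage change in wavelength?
6.5122%

Calculate the Compton shift:
Δλ = λ_C(1 - cos(144°))
Δλ = 2.4263 × (1 - cos(144°))
Δλ = 2.4263 × 1.8090
Δλ = 4.3892 pm

Percentage change:
(Δλ/λ₀) × 100 = (4.3892/67.4) × 100
= 6.5122%

(Intermediate values are shown rounded; full precision is carried through to the final answer.)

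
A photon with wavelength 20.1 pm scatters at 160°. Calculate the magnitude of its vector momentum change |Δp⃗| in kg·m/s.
5.8780e-23 kg·m/s

Photon momentum magnitude is p = h/λ.

Initial momentum:
p₀ = h/λ = 6.6261e-34/2.0100e-11 = 3.2966e-23 kg·m/s

After scattering:
λ' = λ + Δλ = 20.1 + 4.7063 = 24.8063 pm
p' = h/λ' = 6.6261e-34/2.4806e-11 = 2.6711e-23 kg·m/s

Momentum is a vector; the scattered photon's direction makes angle θ = 160° with the incident direction. The magnitude of the vector change Δp⃗ = p⃗₀ − p⃗' is found from the law of cosines:
|Δp⃗|² = p₀² + p'² − 2p₀p'cos θ
|Δp⃗|² = (3.2966e-23)² + (2.6711e-23)² − 2·3.2966e-23·2.6711e-23·cos(160°)
|Δp⃗| = 5.8780e-23 kg·m/s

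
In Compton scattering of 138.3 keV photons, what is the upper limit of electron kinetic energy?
48.5701 keV

Maximum energy transfer occurs at θ = 180° (backscattering).

Initial photon: E₀ = 138.3 keV → λ₀ = 8.9649 pm

Maximum Compton shift (at 180°):
Δλ_max = 2λ_C = 2 × 2.4263 = 4.8526 pm

Final wavelength:
λ' = 8.9649 + 4.8526 = 13.8175 pm

Minimum photon energy (maximum energy to electron):
E'_min = hc/λ' = 89.7299 keV

Maximum electron kinetic energy:
K_max = E₀ - E'_min = 138.3000 - 89.7299 = 48.5701 keV

(Intermediate values are shown rounded; full precision is carried through to the final answer.)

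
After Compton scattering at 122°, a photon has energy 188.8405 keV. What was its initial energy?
434.4998 keV

Convert final energy to wavelength (hc ≈ 1239.842 keV·pm):
λ' = hc/E' = 1239.842 / 188.8405 = 6.5656 pm

Calculate the Compton shift:
Δλ = λ_C(1 - cos(122°))
Δλ = 2.4263 × (1 - cos(122°))
Δλ = 3.7121 pm

Initial wavelength:
λ = λ' - Δλ = 6.5656 - 3.7121 = 2.8535 pm

Initial energy:
E = hc/λ = 1239.842 / 2.8535 = 434.4998 keV

(Intermediate values are shown rounded; full precision is carried through to the final answer.)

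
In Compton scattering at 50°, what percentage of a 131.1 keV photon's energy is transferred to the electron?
0.0840 (or 8.40%)

Calculate initial and final photon energies:

Initial: E₀ = 131.1 keV → λ₀ = 9.4572 pm
Compton shift: Δλ = 0.8667 pm
Final wavelength: λ' = 10.3239 pm
Final energy: E' = 120.0940 keV

Fractional energy loss:
(E₀ - E')/E₀ = (131.1000 - 120.0940)/131.1000
= 11.0060/131.1000
= 0.0840
= 8.40%

(Intermediate values are shown rounded; full precision is carried through to the final answer.)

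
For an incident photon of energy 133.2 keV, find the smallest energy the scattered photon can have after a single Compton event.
87.5549 keV (at θ = 180°)

The scattered photon has minimum energy when its wavelength is maximum, i.e., when the Compton shift Δλ = λ_C(1 − cos θ) is maximum. This occurs at θ = 180° (backscattering), giving Δλ_max = 2λ_C = 4.8526 pm.

Initial wavelength: λ₀ = hc/E₀ = 9.3081 pm
Maximum final wavelength: λ'_max = λ₀ + 2λ_C = 9.3081 + 4.8526 = 14.1607 pm
Minimum final energy: E'_min = hc/λ'_max = 87.5549 keV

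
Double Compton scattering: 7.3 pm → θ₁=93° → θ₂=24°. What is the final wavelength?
10.0631 pm

Apply Compton shift twice:

First scattering at θ₁ = 93°:
Δλ₁ = λ_C(1 - cos(93°))
Δλ₁ = 2.4263 × 1.0523
Δλ₁ = 2.5533 pm

After first scattering:
λ₁ = 7.3 + 2.5533 = 9.8533 pm

Second scattering at θ₂ = 24°:
Δλ₂ = λ_C(1 - cos(24°))
Δλ₂ = 2.4263 × 0.0865
Δλ₂ = 0.2098 pm

Final wavelength:
λ₂ = 9.8533 + 0.2098 = 10.0631 pm

Total shift: Δλ_total = 2.5533 + 0.2098 = 2.7631 pm

(Intermediate values are shown rounded; full precision is carried through to the final answer.)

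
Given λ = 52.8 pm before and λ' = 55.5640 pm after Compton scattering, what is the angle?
98.00°

First find the wavelength shift:
Δλ = λ' - λ = 55.5640 - 52.8 = 2.7640 pm

Using Δλ = λ_C(1 - cos θ), with λ_C = h/(m_e·c) ≈ 2.42631024 pm:
cos θ = 1 - Δλ/λ_C
cos θ = 1 - 2.7640/2.42631024
cos θ = -0.139178

θ = arccos(-0.139178)
θ = 98.00°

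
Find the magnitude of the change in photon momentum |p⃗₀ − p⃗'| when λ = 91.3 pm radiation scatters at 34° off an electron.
4.2343e-24 kg·m/s

Photon momentum magnitude is p = h/λ.

Initial momentum:
p₀ = h/λ = 6.6261e-34/9.1300e-11 = 7.2575e-24 kg·m/s

After scattering:
λ' = λ + Δλ = 91.3 + 0.4148 = 91.7148 pm
p' = h/λ' = 6.6261e-34/9.1715e-11 = 7.2246e-24 kg·m/s

Momentum is a vector; the scattered photon's direction makes angle θ = 34° with the incident direction. The magnitude of the vector change Δp⃗ = p⃗₀ − p⃗' is found from the law of cosines:
|Δp⃗|² = p₀² + p'² − 2p₀p'cos θ
|Δp⃗|² = (7.2575e-24)² + (7.2246e-24)² − 2·7.2575e-24·7.2246e-24·cos(34°)
|Δp⃗| = 4.2343e-24 kg·m/s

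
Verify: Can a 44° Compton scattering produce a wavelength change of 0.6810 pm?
Yes, consistent

Calculate the expected shift for θ = 44°:

Δλ_expected = λ_C(1 - cos(44°))
Δλ_expected = 2.4263 × (1 - cos(44°))
Δλ_expected = 2.4263 × 0.2807
Δλ_expected = 0.6810 pm

Given shift: 0.6810 pm
Expected shift: 0.6810 pm
Difference: 0.0000 pm

The values match. This is consistent with Compton scattering at the stated angle.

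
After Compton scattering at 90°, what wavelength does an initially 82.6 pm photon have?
85.0263 pm

Using the Compton formula: λ' = λ + λ_C(1 − cos θ)

For θ = 90°, cos θ = 0 (exact) = 0.0000, so:
1 − cos 90° = 1 − (0) = 1.0000

Δλ = λ_C × 1.0000 = 2.4263 × 1.0000 = 2.4263 pm

λ' = 82.6 + 2.4263 = 85.0263 pm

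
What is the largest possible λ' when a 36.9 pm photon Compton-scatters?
41.7526 pm (at θ = 180°)

The Compton shift is Δλ = λ_C(1 − cos θ).

Since cos θ ranges from −1 to 1, the factor (1 − cos θ) ranges from 0 to 2; the maximum shift occurs at θ = 180° (backscattering):
Δλ_max = 2λ_C = 2 × 2.4263 pm = 4.8526 pm

Maximum scattered wavelength:
λ'_max = λ₀ + Δλ_max = 36.9 + 4.8526 = 41.7526 pm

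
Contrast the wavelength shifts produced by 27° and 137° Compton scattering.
137° produces the larger shift by a factor of 15.885

Calculate both shifts using Δλ = λ_C(1 - cos θ):

For θ₁ = 27°:
Δλ₁ = 2.4263 × (1 - cos(27°))
Δλ₁ = 2.4263 × 0.1090
Δλ₁ = 0.2645 pm

For θ₂ = 137°:
Δλ₂ = 2.4263 × (1 - cos(137°))
Δλ₂ = 2.4263 × 1.7314
Δλ₂ = 4.2008 pm

The 137° angle produces the larger shift.
Ratio: 4.2008/0.2645 = 15.885

(Intermediate values are shown rounded; full precision is carried through to the final answer.)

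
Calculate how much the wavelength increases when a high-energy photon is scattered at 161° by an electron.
4.7204 pm

Using the Compton scattering formula:
Δλ = λ_C(1 - cos θ)

where λ_C = h/(m_e·c) ≈ 2.4263 pm is the Compton wavelength of an electron.

For θ = 161°:
cos(161°) = -0.9455
1 - cos(161°) = 1.9455

Δλ = 2.4263 × 1.9455
Δλ = 4.7204 pm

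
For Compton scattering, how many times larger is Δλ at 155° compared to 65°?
155° produces the larger shift by a factor of 3.302

Calculate both shifts using Δλ = λ_C(1 - cos θ):

For θ₁ = 65°:
Δλ₁ = 2.4263 × (1 - cos(65°))
Δλ₁ = 2.4263 × 0.5774
Δλ₁ = 1.4009 pm

For θ₂ = 155°:
Δλ₂ = 2.4263 × (1 - cos(155°))
Δλ₂ = 2.4263 × 1.9063
Δλ₂ = 4.6253 pm

The 155° angle produces the larger shift.
Ratio: 4.6253/1.4009 = 3.302

(Intermediate values are shown rounded; full precision is carried through to the final answer.)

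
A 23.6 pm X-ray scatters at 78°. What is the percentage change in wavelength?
8.1434%

Calculate the Compton shift:
Δλ = λ_C(1 - cos(78°))
Δλ = 2.4263 × (1 - cos(78°))
Δλ = 2.4263 × 0.7921
Δλ = 1.9219 pm

Percentage change:
(Δλ/λ₀) × 100 = (1.9219/23.6) × 100
= 8.1434%

(Intermediate values are shown rounded; full precision is carried through to the final answer.)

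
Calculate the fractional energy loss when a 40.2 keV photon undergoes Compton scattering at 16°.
0.0030 (or 0.30%)

Calculate initial and final photon energies:

Initial: E₀ = 40.2 keV → λ₀ = 30.8418 pm
Compton shift: Δλ = 0.0940 pm
Final wavelength: λ' = 30.9358 pm
Final energy: E' = 40.0779 keV

Fractional energy loss:
(E₀ - E')/E₀ = (40.2000 - 40.0779)/40.2000
= 0.1221/40.2000
= 0.0030
= 0.30%

(Intermediate values are shown rounded; full precision is carried through to the final answer.)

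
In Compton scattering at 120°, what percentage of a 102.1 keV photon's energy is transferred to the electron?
0.2306 (or 23.06%)

Calculate initial and final photon energies:

Initial: E₀ = 102.1 keV → λ₀ = 12.1434 pm
Compton shift: Δλ = 3.6395 pm
Final wavelength: λ' = 15.7829 pm
Final energy: E' = 78.5562 keV

Fractional energy loss:
(E₀ - E')/E₀ = (102.1000 - 78.5562)/102.1000
= 23.5438/102.1000
= 0.2306
= 23.06%

(Intermediate values are shown rounded; full precision is carried through to the final answer.)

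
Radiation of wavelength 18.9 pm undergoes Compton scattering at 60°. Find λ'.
20.1132 pm

Using the Compton formula: λ' = λ + λ_C(1 − cos θ)

For θ = 60°, cos θ = 1/2 (exact) = 0.5000, so:
1 − cos 60° = 1 − (1/2) = 0.5000

Δλ = λ_C × 0.5000 = 2.4263 × 0.5000 = 1.2132 pm

λ' = 18.9 + 1.2132 = 20.1132 pm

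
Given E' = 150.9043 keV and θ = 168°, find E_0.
362.9003 keV

Convert final energy to wavelength (hc ≈ 1239.842 keV·pm):
λ' = hc/E' = 1239.842 / 150.9043 = 8.2161 pm

Calculate the Compton shift:
Δλ = λ_C(1 - cos(168°))
Δλ = 2.4263 × (1 - cos(168°))
Δλ = 4.7996 pm

Initial wavelength:
λ = λ' - Δλ = 8.2161 - 4.7996 = 3.4165 pm

Initial energy:
E = hc/λ = 1239.842 / 3.4165 = 362.9003 keV

(Intermediate values are shown rounded; full precision is carried through to the final answer.)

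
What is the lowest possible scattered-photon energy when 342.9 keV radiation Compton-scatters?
146.4085 keV (at θ = 180°)

The scattered photon has minimum energy when its wavelength is maximum, i.e., when the Compton shift Δλ = λ_C(1 − cos θ) is maximum. This occurs at θ = 180° (backscattering), giving Δλ_max = 2λ_C = 4.8526 pm.

Initial wavelength: λ₀ = hc/E₀ = 3.6158 pm
Maximum final wavelength: λ'_max = λ₀ + 2λ_C = 3.6158 + 4.8526 = 8.4684 pm
Minimum final energy: E'_min = hc/λ'_max = 146.4085 keV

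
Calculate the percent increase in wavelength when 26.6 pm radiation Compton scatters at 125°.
14.3533%

Calculate the Compton shift:
Δλ = λ_C(1 - cos(125°))
Δλ = 2.4263 × (1 - cos(125°))
Δλ = 2.4263 × 1.5736
Δλ = 3.8180 pm

Percentage change:
(Δλ/λ₀) × 100 = (3.8180/26.6) × 100
= 14.3533%

(Intermediate values are shown rounded; full precision is carried through to the final answer.)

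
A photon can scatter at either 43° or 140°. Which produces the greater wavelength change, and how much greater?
140° produces the larger shift by a factor of 6.574

Calculate both shifts using Δλ = λ_C(1 - cos θ):

For θ₁ = 43°:
Δλ₁ = 2.4263 × (1 - cos(43°))
Δλ₁ = 2.4263 × 0.2686
Δλ₁ = 0.6518 pm

For θ₂ = 140°:
Δλ₂ = 2.4263 × (1 - cos(140°))
Δλ₂ = 2.4263 × 1.7660
Δλ₂ = 4.2850 pm

The 140° angle produces the larger shift.
Ratio: 4.2850/0.6518 = 6.574

(Intermediate values are shown rounded; full precision is carried through to the final answer.)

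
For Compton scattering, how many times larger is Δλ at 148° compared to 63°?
148° produces the larger shift by a factor of 3.385

Calculate both shifts using Δλ = λ_C(1 - cos θ):

For θ₁ = 63°:
Δλ₁ = 2.4263 × (1 - cos(63°))
Δλ₁ = 2.4263 × 0.5460
Δλ₁ = 1.3248 pm

For θ₂ = 148°:
Δλ₂ = 2.4263 × (1 - cos(148°))
Δλ₂ = 2.4263 × 1.8480
Δλ₂ = 4.4839 pm

The 148° angle produces the larger shift.
Ratio: 4.4839/1.3248 = 3.385

(Intermediate values are shown rounded; full precision is carried through to the final answer.)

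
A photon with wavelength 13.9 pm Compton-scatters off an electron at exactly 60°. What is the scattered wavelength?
15.1132 pm

Using the Compton formula: λ' = λ + λ_C(1 − cos θ)

For θ = 60°, cos θ = 1/2 (exact) = 0.5000, so:
1 − cos 60° = 1 − (1/2) = 0.5000

Δλ = λ_C × 0.5000 = 2.4263 × 0.5000 = 1.2132 pm

λ' = 13.9 + 1.2132 = 15.1132 pm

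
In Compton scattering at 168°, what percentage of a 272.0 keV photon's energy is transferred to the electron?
0.5129 (or 51.29%)

Calculate initial and final photon energies:

Initial: E₀ = 272.0 keV → λ₀ = 4.5582 pm
Compton shift: Δλ = 4.7996 pm
Final wavelength: λ' = 9.3578 pm
Final energy: E' = 132.4923 keV

Fractional energy loss:
(E₀ - E')/E₀ = (272.0000 - 132.4923)/272.0000
= 139.5077/272.0000
= 0.5129
= 51.29%

(Intermediate values are shown rounded; full precision is carried through to the final answer.)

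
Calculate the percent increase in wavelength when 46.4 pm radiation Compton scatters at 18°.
0.2559%

Calculate the Compton shift:
Δλ = λ_C(1 - cos(18°))
Δλ = 2.4263 × (1 - cos(18°))
Δλ = 2.4263 × 0.0489
Δλ = 0.1188 pm

Percentage change:
(Δλ/λ₀) × 100 = (0.1188/46.4) × 100
= 0.2559%

(Intermediate values are shown rounded; full precision is carried through to the final answer.)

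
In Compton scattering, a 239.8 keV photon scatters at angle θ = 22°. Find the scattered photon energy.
231.8766 keV

First convert energy to wavelength:
λ = hc/E, with hc ≈ 1239.842 keV·pm (i.e. 1239.842 eV·nm)

For E = 239.8 keV = 239800 eV:
λ = 1239.842 keV·pm / 239.8 keV
λ = 5.1703 pm

Calculate the Compton shift:
Δλ = λ_C(1 - cos(22°)) = 2.4263 × 0.0728
Δλ = 0.1767 pm

Final wavelength:
λ' = 5.1703 + 0.1767 = 5.3470 pm

Final energy:
E' = hc/λ' = 1239.842 / 5.3470 = 231.8766 keV

(Intermediate values are shown rounded; full precision is carried through to the final answer.)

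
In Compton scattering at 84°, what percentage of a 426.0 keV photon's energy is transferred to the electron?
0.4274 (or 42.74%)

Calculate initial and final photon energies:

Initial: E₀ = 426.0 keV → λ₀ = 2.9104 pm
Compton shift: Δλ = 2.1727 pm
Final wavelength: λ' = 5.0831 pm
Final energy: E' = 243.9136 keV

Fractional energy loss:
(E₀ - E')/E₀ = (426.0000 - 243.9136)/426.0000
= 182.0864/426.0000
= 0.4274
= 42.74%

(Intermediate values are shown rounded; full precision is carried through to the final answer.)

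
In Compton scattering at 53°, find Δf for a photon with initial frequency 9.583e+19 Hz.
2.261e+19 Hz (decrease)

Convert frequency to wavelength (c = 299792458 m/s):
λ₀ = c/f₀ = 299792458/9.583e+19 = 3.1283779e-12 m = 3.1284 pm

Calculate Compton shift:
Δλ = λ_C(1 - cos(53°)) = 0.9661 pm

Final wavelength:
λ' = λ₀ + Δλ = 3.1284 + 0.9661 = 4.0945 pm

Final frequency:
f' = c/λ' = 299792458/4.0944982e-12 = 7.3218363e+19 Hz

Frequency shift (decrease):
Δf = f₀ - f' = 9.583e+19 - 7.3218363e+19 = 2.261e+19 Hz

(Intermediate values are shown rounded; full precision is carried through to the final answer.)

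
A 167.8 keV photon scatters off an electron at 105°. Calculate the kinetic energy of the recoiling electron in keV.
49.0764 keV

By energy conservation: K_e = E_initial - E_final

First find the scattered photon energy:
Initial wavelength: λ = hc/E = 7.3888 pm
Compton shift: Δλ = λ_C(1 - cos(105°)) = 3.0543 pm
Final wavelength: λ' = 7.3888 + 3.0543 = 10.4431 pm
Final photon energy: E' = hc/λ' = 118.7236 keV

Electron kinetic energy:
K_e = E - E' = 167.8000 - 118.7236 = 49.0764 keV

(Intermediate values are shown rounded; full precision is carried through to the final answer.)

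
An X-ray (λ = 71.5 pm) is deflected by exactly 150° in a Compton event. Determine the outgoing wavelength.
76.0276 pm

Using the Compton formula: λ' = λ + λ_C(1 − cos θ)

For θ = 150°, cos θ = -√3/2 (exact) ≈ -0.8660, so:
1 − cos 150° = 1 − (-√3/2) ≈ 1.8660

Δλ = λ_C × 1.8660 = 2.4263 × 1.8660 = 4.5276 pm

λ' = 71.5 + 4.5276 = 76.0276 pm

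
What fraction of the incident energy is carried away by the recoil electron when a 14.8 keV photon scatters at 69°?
0.0182 (or 1.82%)

Calculate initial and final photon energies:

Initial: E₀ = 14.8 keV → λ₀ = 83.7731 pm
Compton shift: Δλ = 1.5568 pm
Final wavelength: λ' = 85.3299 pm
Final energy: E' = 14.5300 keV

Fractional energy loss:
(E₀ - E')/E₀ = (14.8000 - 14.5300)/14.8000
= 0.2700/14.8000
= 0.0182
= 1.82%

(Intermediate values are shown rounded; full precision is carried through to the final answer.)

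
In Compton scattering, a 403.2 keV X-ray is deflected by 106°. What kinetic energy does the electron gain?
202.2563 keV

By energy conservation: K_e = E_initial - E_final

First find the scattered photon energy:
Initial wavelength: λ = hc/E = 3.0750 pm
Compton shift: Δλ = λ_C(1 - cos(106°)) = 3.0951 pm
Final wavelength: λ' = 3.0750 + 3.0951 = 6.1701 pm
Final photon energy: E' = hc/λ' = 200.9437 keV

Electron kinetic energy:
K_e = E - E' = 403.2000 - 200.9437 = 202.2563 keV

(Intermediate values are shown rounded; full precision is carried through to the final answer.)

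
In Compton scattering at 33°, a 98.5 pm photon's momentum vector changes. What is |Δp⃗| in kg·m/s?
3.8137e-24 kg·m/s

Photon momentum magnitude is p = h/λ.

Initial momentum:
p₀ = h/λ = 6.6261e-34/9.8500e-11 = 6.7270e-24 kg·m/s

After scattering:
λ' = λ + Δλ = 98.5 + 0.3914 = 98.8914 pm
p' = h/λ' = 6.6261e-34/9.8891e-11 = 6.7003e-24 kg·m/s

Momentum is a vector; the scattered photon's direction makes angle θ = 33° with the incident direction. The magnitude of the vector change Δp⃗ = p⃗₀ − p⃗' is found from the law of cosines:
|Δp⃗|² = p₀² + p'² − 2p₀p'cos θ
|Δp⃗|² = (6.7270e-24)² + (6.7003e-24)² − 2·6.7270e-24·6.7003e-24·cos(33°)
|Δp⃗| = 3.8137e-24 kg·m/s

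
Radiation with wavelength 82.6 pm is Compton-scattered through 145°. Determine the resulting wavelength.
87.0138 pm

Using the Compton scattering formula:
λ' = λ + Δλ = λ + λ_C(1 - cos θ)

Given:
- Initial wavelength λ = 82.6 pm
- Scattering angle θ = 145°
- Compton wavelength λ_C ≈ 2.4263 pm

Calculate the shift:
Δλ = 2.4263 × (1 - cos(145°))
Δλ = 2.4263 × 1.8192
Δλ = 4.4138 pm

Final wavelength:
λ' = 82.6 + 4.4138 = 87.0138 pm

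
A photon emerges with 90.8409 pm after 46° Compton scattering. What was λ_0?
90.1000 pm

From λ' = λ + Δλ, we have λ = λ' - Δλ

First calculate the Compton shift:
Δλ = λ_C(1 - cos θ)
Δλ = 2.4263 × (1 - cos(46°))
Δλ = 2.4263 × 0.3053
Δλ = 0.7409 pm

Initial wavelength:
λ = λ' - Δλ
λ = 90.8409 - 0.7409
λ = 90.1000 pm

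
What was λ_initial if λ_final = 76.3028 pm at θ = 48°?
75.5000 pm

From λ' = λ + Δλ, we have λ = λ' - Δλ

First calculate the Compton shift:
Δλ = λ_C(1 - cos θ)
Δλ = 2.4263 × (1 - cos(48°))
Δλ = 2.4263 × 0.3309
Δλ = 0.8028 pm

Initial wavelength:
λ = λ' - Δλ
λ = 76.3028 - 0.8028
λ = 75.5000 pm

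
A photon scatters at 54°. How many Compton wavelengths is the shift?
0.4122 λ_C

The Compton shift formula is:
Δλ = λ_C(1 - cos θ)

Dividing both sides by λ_C:
Δλ/λ_C = 1 - cos θ

For θ = 54°:
Δλ/λ_C = 1 - cos(54°)
Δλ/λ_C = 1 - 0.5878
Δλ/λ_C = 0.4122

This means the shift is 0.4122 × λ_C = 1.0002 pm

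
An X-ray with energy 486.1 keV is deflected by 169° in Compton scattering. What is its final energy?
168.4881 keV

First convert energy to wavelength:
λ = hc/E, with hc ≈ 1239.842 keV·pm (i.e. 1239.842 eV·nm)

For E = 486.1 keV = 486100 eV:
λ = 1239.842 keV·pm / 486.1 keV
λ = 2.5506 pm

Calculate the Compton shift:
Δλ = λ_C(1 - cos(169°)) = 2.4263 × 1.9816
Δλ = 4.8080 pm

Final wavelength:
λ' = 2.5506 + 4.8080 = 7.3586 pm

Final energy:
E' = hc/λ' = 1239.842 / 7.3586 = 168.4881 keV

(Intermediate values are shown rounded; full precision is carried through to the final answer.)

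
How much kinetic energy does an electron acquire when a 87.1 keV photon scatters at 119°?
17.5916 keV

By energy conservation: K_e = E_initial - E_final

First find the scattered photon energy:
Initial wavelength: λ = hc/E = 14.2347 pm
Compton shift: Δλ = λ_C(1 - cos(119°)) = 3.6026 pm
Final wavelength: λ' = 14.2347 + 3.6026 = 17.8373 pm
Final photon energy: E' = hc/λ' = 69.5084 keV

Electron kinetic energy:
K_e = E - E' = 87.1000 - 69.5084 = 17.5916 keV

(Intermediate values are shown rounded; full precision is carried through to the final answer.)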